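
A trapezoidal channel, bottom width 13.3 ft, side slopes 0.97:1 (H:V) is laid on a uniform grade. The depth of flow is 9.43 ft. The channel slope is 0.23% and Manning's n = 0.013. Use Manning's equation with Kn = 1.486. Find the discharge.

Q = 3550 ft³/s

With bottom width b = 13.3 ft and side slope z = 0.97: A = (b + zy)y = (13.3 + 0.97×9.43)×9.43 = 211.7 ft²; P = b + 2y√(1+z²) = 13.3 + 2×9.43×1.393 = 39.58 ft.
Hydraulic radius R = A/P = 211.7/39.58 = 5.349 ft.
Manning's equation: Q = (1.486/n) A R^(2/3) S^(1/2) = (1.486/0.013) × 211.7 × 5.349^(2/3) × 0.0023^(1/2) = 3550 ft³/s.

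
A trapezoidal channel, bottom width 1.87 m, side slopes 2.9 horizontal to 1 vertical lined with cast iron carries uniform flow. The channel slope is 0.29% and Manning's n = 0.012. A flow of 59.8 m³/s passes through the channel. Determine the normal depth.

Manning's equation rearranged: A R^(2/3) = nQ / (1·√S) = 0.012 × 59.8 / (√0.0029) = 13.33.
Trying y = 1.4 m: A R^(2/3) = 7.117 — short.
Trying y = 2.08 m: A R^(2/3) = 17.76 — over.
Trying y = 1.84 m: A R^(2/3) = 13.33 — close enough.

y_n = 1.84 m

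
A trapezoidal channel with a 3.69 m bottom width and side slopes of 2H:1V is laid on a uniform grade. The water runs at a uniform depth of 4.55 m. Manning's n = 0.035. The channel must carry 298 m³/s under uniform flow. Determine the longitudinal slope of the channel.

With bottom width b = 3.69 m and side slope z = 2: A = (b + zy)y = (3.69 + 2×4.55)×4.55 = 58.19 m²; P = b + 2y√(1+z²) = 3.69 + 2×4.55×2.236 = 24.04 m.
Hydraulic radius R = A/P = 58.19/24.04 = 2.421 m.
From Manning's equation, S = [nQ / (1 A R^(2/3))]² = [0.035 × 298 / (1 × 58.19 × 2.421^(2/3))]² = 0.00988.

S = 0.00988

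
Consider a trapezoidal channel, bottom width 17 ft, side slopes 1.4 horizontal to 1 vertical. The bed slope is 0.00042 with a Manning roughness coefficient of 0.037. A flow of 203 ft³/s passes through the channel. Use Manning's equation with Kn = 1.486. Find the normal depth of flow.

Manning's equation rearranged: A R^(2/3) = nQ / (1.486·√S) = 0.037 × 203 / (1.486 × √0.00042) = 246.6.
At y = 5.52 ft: A R^(2/3) = 331.9 — over.
At y = 4.69 ft: A R^(2/3) = 246.7 — close enough.

y_n = 4.69 ft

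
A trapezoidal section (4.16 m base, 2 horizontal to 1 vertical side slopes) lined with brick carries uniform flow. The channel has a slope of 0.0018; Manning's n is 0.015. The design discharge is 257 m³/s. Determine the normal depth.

Manning's equation rearranged: A R^(2/3) = nQ / (1·√S) = 0.015 × 257 / (√0.0018) = 90.86.
Trying y = 4.71 m: A R^(2/3) = 118.9 — high.
Trying y = 3.23 m: A R^(2/3) = 51.58 — low.
Trying y = 4.18 m: A R^(2/3) = 90.92 — matches.

y_n = 4.18 m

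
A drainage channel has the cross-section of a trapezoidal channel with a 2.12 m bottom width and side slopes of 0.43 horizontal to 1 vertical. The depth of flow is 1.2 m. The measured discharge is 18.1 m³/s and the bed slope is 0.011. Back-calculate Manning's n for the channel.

With bottom width b = 2.12 m and side slope z = 0.43: A = (b + zy)y = (2.12 + 0.43×1.2)×1.2 = 3.163 m²; P = b + 2y√(1+z²) = 2.12 + 2×1.2×1.089 = 4.732 m.
Hydraulic radius R = A/P = 3.163/4.732 = 0.6684 m.
Rearranging Manning's equation: n = (1/Q) A R^(2/3) S^(1/2) = (1/18.1) × 3.163 × 0.6684^(2/3) × √0.011 = 0.014.

n = 0.014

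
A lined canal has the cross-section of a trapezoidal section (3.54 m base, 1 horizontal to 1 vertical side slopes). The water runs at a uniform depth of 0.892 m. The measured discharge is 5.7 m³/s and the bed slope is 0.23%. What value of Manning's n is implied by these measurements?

n = 0.025

With bottom width b = 3.54 m and side slope z = 1: A = (b + zy)y = (3.54 + 1×0.892)×0.892 = 3.953 m²; P = b + 2y√(1+z²) = 3.54 + 2×0.892×1.414 = 6.063 m.
Hydraulic radius R = A/P = 3.953/6.063 = 0.652 m.
Rearranging Manning's equation: n = (1/Q) A R^(2/3) S^(1/2) = (1/5.7) × 3.953 × 0.652^(2/3) × √0.0023 = 0.025.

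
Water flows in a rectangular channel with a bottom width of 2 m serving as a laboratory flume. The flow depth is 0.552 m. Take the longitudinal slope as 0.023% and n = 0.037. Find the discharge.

Flow area A = b·y = 2 × 0.552 = 1.104 m². Wetted perimeter P = b + 2y = 2 + 2×0.552 = 3.104 m.
Hydraulic radius R = A/P = 1.104/3.104 = 0.3557 m.
Manning's equation: Q = (1/n) A R^(2/3) S^(1/2) = (1/0.037) × 1.104 × 0.3557^(2/3) × 0.00023^(1/2) = 0.227 m³/s.

Q = 0.227 m³/s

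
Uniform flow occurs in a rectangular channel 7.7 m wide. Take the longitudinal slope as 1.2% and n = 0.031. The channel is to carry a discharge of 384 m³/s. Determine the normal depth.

y_n = 7.56 m

Manning's equation rearranged: A R^(2/3) = nQ / (1·√S) = 0.031 × 384 / (√0.012) = 108.7.
Try y = 8.83 m: A R^(2/3) = 131.2 — over.
Try y = 6.63 m: A R^(2/3) = 92.42 — short.
Try y = 7.56 m: A R^(2/3) = 108.7 — close enough.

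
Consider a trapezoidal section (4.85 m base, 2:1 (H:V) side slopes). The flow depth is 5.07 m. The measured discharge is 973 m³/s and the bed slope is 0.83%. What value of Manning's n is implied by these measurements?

With bottom width b = 4.85 m and side slope z = 2: A = (b + zy)y = (4.85 + 2×5.07)×5.07 = 76 m²; P = b + 2y√(1+z²) = 4.85 + 2×5.07×2.236 = 27.52 m.
Hydraulic radius R = A/P = 76/27.52 = 2.761 m.
Rearranging Manning's equation: n = (1/Q) A R^(2/3) S^(1/2) = (1/973) × 76 × 2.761^(2/3) × √0.0083 = 0.014.

n = 0.014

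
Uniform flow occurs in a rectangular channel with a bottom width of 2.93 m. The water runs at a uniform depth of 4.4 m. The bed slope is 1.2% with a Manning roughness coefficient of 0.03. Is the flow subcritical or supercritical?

subcritical

Flow area A = b·y = 2.93 × 4.4 = 12.89 m². Wetted perimeter P = b + 2y = 2.93 + 2×4.4 = 11.73 m.
Hydraulic radius R = A/P = 12.89/11.73 = 1.099 m.
V = (1/n) R^(2/3) √S = (1/0.03) × 1.099^(2/3) × √0.012 = 3.889 m/s. Hydraulic depth D_h = A/T = 12.89/2.93 = 4.4 m.
Froude number Fr = V/√(g·D_h) = 3.889/√(9.81×4.4) = 0.592, which is less than 1, so the flow is subcritical.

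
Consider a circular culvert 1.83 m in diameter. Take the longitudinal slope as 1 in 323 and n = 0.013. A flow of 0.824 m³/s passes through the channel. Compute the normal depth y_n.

Manning's equation rearranged: A R^(2/3) = nQ / (1·√S) = 0.013 × 0.824 / (√0.003096) = 0.1925.
At y = 0.479 m: A R^(2/3) = 0.2343 — high.
At y = 0.384 m: A R^(2/3) = 0.1507 — low.
At y = 0.434 m: A R^(2/3) = 0.1926 — ≈ 0.1925.

y_n = 0.434 m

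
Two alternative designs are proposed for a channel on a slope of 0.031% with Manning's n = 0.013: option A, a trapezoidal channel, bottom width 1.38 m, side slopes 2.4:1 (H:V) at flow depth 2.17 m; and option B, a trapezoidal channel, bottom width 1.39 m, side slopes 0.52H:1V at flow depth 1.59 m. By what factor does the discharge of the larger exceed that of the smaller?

5.53

Channel A: With bottom width b = 1.38 m and side slope z = 2.4: A = (b + zy)y = (1.38 + 2.4×2.17)×2.17 = 14.3 m²; P = b + 2y√(1+z²) = 1.38 + 2×2.17×2.6 = 12.66 m. Hydraulic radius R = A/P = 14.3/12.66 = 1.129 m. Q_A = (1/0.013)·14.3·1.129^(2/3)·√0.00031 = 20.99 m³/s.
Channel B: With bottom width b = 1.39 m and side slope z = 0.52: A = (b + zy)y = (1.39 + 0.52×1.59)×1.59 = 3.525 m²; P = b + 2y√(1+z²) = 1.39 + 2×1.59×1.127 = 4.974 m. Hydraulic radius R = A/P = 3.525/4.974 = 0.7086 m. Q_B = (1/0.013)·3.525·0.7086^(2/3)·√0.00031 = 3.794 m³/s.
The larger discharge is 20.99 m³/s and the smaller is 3.794 m³/s; the ratio is 5.53.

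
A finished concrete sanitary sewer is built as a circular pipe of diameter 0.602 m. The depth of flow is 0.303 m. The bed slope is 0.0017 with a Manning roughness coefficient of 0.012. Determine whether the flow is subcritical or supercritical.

subcritical

For a circular section of diameter D = 0.602 m at depth y = 0.303 m, the central angle is θ = 2 arccos(1 − 2y/D) = 3.155 rad. Then A = (D²/8)(θ − sin θ) = 0.1435 m² and P = Dθ/2 = 0.9496 m.
Hydraulic radius R = A/P = 0.1435/0.9496 = 0.1511 m.
V = (1/n) R^(2/3) √S = (1/0.012) × 0.1511^(2/3) × √0.0017 = 0.9749 m/s. Hydraulic depth D_h = A/T = 0.1435/0.602 = 0.2384 m.
Froude number Fr = V/√(g·D_h) = 0.9749/√(9.81×0.2384) = 0.637, which is less than 1, so the flow is subcritical.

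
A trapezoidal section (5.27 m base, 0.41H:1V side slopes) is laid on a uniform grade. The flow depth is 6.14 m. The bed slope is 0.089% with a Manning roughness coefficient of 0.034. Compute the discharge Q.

With bottom width b = 5.27 m and side slope z = 0.41: A = (b + zy)y = (5.27 + 0.41×6.14)×6.14 = 47.81 m²; P = b + 2y√(1+z²) = 5.27 + 2×6.14×1.081 = 18.54 m.
Hydraulic radius R = A/P = 47.81/18.54 = 2.579 m.
Manning's equation: Q = (1/n) A R^(2/3) S^(1/2) = (1/0.034) × 47.81 × 2.579^(2/3) × 0.00089^(1/2) = 78.9 m³/s.

Q = 78.9 m³/s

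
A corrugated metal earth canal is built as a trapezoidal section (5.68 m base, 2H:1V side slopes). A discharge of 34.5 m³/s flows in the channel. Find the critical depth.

At critical depth, Q² T / (g A³) = 1, i.e. A³/T = Q²/g = 34.5²/9.81 = 121.3.
At y = 1.64 m: A³/T = 259.2 — high.
At y = 0.958 m: A³/T = 40.51 — low.
At y = 1.32 m: A³/T = 120.9 — close enough.

y_c = 1.32 m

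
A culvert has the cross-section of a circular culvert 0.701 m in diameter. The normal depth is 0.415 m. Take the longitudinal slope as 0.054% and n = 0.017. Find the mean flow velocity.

For a circular section of diameter D = 0.701 m at depth y = 0.415 m, the central angle is θ = 2 arccos(1 − 2y/D) = 3.512 rad. Then A = (D²/8)(θ − sin θ) = 0.2379 m² and P = Dθ/2 = 1.231 m.
Hydraulic radius R = A/P = 0.2379/1.231 = 0.1933 m.
From Manning's equation, V = (1/n) R^(2/3) S^(1/2) = (1/0.017) × 0.1933^(2/3) × 0.00054^(1/2) = 0.457 m/s.

V = 0.457 m/s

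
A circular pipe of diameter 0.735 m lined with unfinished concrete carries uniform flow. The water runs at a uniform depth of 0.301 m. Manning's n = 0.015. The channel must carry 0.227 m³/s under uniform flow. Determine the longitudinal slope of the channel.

S = 0.00498

For a circular section of diameter D = 0.735 m at depth y = 0.301 m, the central angle is θ = 2 arccos(1 − 2y/D) = 2.778 rad. Then A = (D²/8)(θ − sin θ) = 0.1635 m² and P = Dθ/2 = 1.021 m.
Hydraulic radius R = A/P = 0.1635/1.021 = 0.1602 m.
From Manning's equation, S = [nQ / (1 A R^(2/3))]² = [0.015 × 0.227 / (1 × 0.1635 × 0.1602^(2/3))]² = 0.00498.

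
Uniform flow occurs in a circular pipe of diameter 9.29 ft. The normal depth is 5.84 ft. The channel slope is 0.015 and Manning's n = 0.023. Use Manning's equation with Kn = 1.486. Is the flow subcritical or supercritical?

supercritical

For a circular section of diameter D = 9.29 ft at depth y = 5.84 ft, the central angle is θ = 2 arccos(1 − 2y/D) = 3.662 rad. Then A = (D²/8)(θ − sin θ) = 44.87 ft² and P = Dθ/2 = 17.01 ft.
Hydraulic radius R = A/P = 44.87/17.01 = 2.638 ft.
V = (1.486/n) R^(2/3) √S = (1.486/0.023) × 2.638^(2/3) × √0.015 = 15.11 ft/s. Hydraulic depth D_h = A/T = 44.87/8.977 = 4.998 ft.
Froude number Fr = V/√(g·D_h) = 15.11/√(32.2×4.998) = 1.19, which is greater than 1, so the flow is supercritical.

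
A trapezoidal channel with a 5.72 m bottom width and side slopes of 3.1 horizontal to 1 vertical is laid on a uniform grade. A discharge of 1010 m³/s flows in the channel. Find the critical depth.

y_c = 6.51 m

At critical depth, Q² T / (g A³) = 1, i.e. A³/T = Q²/g = 1010²/9.81 = 104000.
At y = 4.93 m: A³/T = 30590 — too small.
At y = 7.91 m: A³/T = 249900 — too large.
At y = 6.51 m: A³/T = 104000 — ≈ 104000.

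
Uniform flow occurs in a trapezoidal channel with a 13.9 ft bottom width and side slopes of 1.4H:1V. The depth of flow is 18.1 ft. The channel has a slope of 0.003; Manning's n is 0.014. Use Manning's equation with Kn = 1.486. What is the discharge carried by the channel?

Q = 18300 ft³/s

With bottom width b = 13.9 ft and side slope z = 1.4: A = (b + zy)y = (13.9 + 1.4×18.1)×18.1 = 710.2 ft²; P = b + 2y√(1+z²) = 13.9 + 2×18.1×1.72 = 76.18 ft.
Hydraulic radius R = A/P = 710.2/76.18 = 9.323 ft.
Manning's equation: Q = (1.486/n) A R^(2/3) S^(1/2) = (1.486/0.014) × 710.2 × 9.323^(2/3) × 0.003^(1/2) = 18300 ft³/s.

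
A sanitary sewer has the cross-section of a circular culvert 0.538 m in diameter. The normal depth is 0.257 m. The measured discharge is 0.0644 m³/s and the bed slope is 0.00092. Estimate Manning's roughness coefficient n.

n = 0.013

For a circular section of diameter D = 0.538 m at depth y = 0.257 m, the central angle is θ = 2 arccos(1 − 2y/D) = 3.052 rad. Then A = (D²/8)(θ − sin θ) = 0.1072 m² and P = Dθ/2 = 0.8211 m.
Hydraulic radius R = A/P = 0.1072/0.8211 = 0.1306 m.
Rearranging Manning's equation: n = (1/Q) A R^(2/3) S^(1/2) = (1/0.0644) × 0.1072 × 0.1306^(2/3) × √0.00092 = 0.013.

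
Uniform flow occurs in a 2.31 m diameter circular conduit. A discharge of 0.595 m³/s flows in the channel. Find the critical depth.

At critical depth, Q² T / (g A³) = 1, i.e. A³/T = Q²/g = 0.595²/9.81 = 0.03609.
Try y = 0.431 m: A³/T = 0.08756 — over.
Try y = 0.24 m: A³/T = 0.00871 — short.
Try y = 0.344 m: A³/T = 0.03609 — matches.

y_c = 0.344 m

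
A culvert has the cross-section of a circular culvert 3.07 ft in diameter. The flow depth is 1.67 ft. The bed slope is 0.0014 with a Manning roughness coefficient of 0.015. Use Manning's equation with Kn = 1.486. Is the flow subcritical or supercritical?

subcritical

For a circular section of diameter D = 3.07 ft at depth y = 1.67 ft, the central angle is θ = 2 arccos(1 − 2y/D) = 3.318 rad. Then A = (D²/8)(θ − sin θ) = 4.115 ft² and P = Dθ/2 = 5.093 ft.
Hydraulic radius R = A/P = 4.115/5.093 = 0.808 ft.
V = (1.486/n) R^(2/3) √S = (1.486/0.015) × 0.808^(2/3) × √0.0014 = 3.216 ft/s. Hydraulic depth D_h = A/T = 4.115/3.058 = 1.346 ft.
Froude number Fr = V/√(g·D_h) = 3.216/√(32.2×1.346) = 0.489, which is less than 1, so the flow is subcritical.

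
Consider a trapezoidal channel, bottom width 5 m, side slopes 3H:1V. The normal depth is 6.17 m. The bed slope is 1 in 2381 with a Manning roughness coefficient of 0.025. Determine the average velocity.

With bottom width b = 5 m and side slope z = 3: A = (b + zy)y = (5 + 3×6.17)×6.17 = 145.1 m²; P = b + 2y√(1+z²) = 5 + 2×6.17×3.162 = 44.02 m.
Hydraulic radius R = A/P = 145.1/44.02 = 3.295 m.
From Manning's equation, V = (1/n) R^(2/3) S^(1/2) = (1/0.025) × 3.295^(2/3) × 0.00042^(1/2) = 1.82 m/s.

V = 1.82 m/s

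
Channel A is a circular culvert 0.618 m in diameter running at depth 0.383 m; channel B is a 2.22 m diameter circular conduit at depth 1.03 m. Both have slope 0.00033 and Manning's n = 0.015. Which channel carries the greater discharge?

channel B

Channel A: For a circular section of diameter D = 0.618 m at depth y = 0.383 m, the central angle is θ = 2 arccos(1 − 2y/D) = 3.625 rad. Then A = (D²/8)(θ − sin θ) = 0.1953 m² and P = Dθ/2 = 1.12 m. Hydraulic radius R = A/P = 0.1953/1.12 = 0.1743 m. Q_A = (1/0.015)·0.1953·0.1743^(2/3)·√0.00033 = 0.0738 m³/s.
Channel B: For a circular section of diameter D = 2.22 m at depth y = 1.03 m, the central angle is θ = 2 arccos(1 − 2y/D) = 2.997 rad. Then A = (D²/8)(θ − sin θ) = 1.758 m² and P = Dθ/2 = 3.327 m. Hydraulic radius R = A/P = 1.758/3.327 = 0.5284 m. Q_B = (1/0.015)·1.758·0.5284^(2/3)·√0.00033 = 1.391 m³/s.
Q_A = 0.0738 m³/s vs Q_B = 1.391 m³/s, so channel B carries more.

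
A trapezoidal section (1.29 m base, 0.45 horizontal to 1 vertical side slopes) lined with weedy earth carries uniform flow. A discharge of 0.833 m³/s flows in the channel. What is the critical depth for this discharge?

y_c = 0.335 m

At critical depth, Q² T / (g A³) = 1, i.e. A³/T = Q²/g = 0.833²/9.81 = 0.07073.
Try y = 0.389 m: A³/T = 0.1129 — high.
Try y = 0.335 m: A³/T = 0.07065 — close enough.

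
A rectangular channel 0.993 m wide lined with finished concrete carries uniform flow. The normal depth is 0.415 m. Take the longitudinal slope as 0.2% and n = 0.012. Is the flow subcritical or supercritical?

subcritical

Flow area A = b·y = 0.993 × 0.415 = 0.4121 m². Wetted perimeter P = b + 2y = 0.993 + 2×0.415 = 1.823 m.
Hydraulic radius R = A/P = 0.4121/1.823 = 0.2261 m.
V = (1/n) R^(2/3) √S = (1/0.012) × 0.2261^(2/3) × √0.002 = 1.383 m/s. Hydraulic depth D_h = A/T = 0.4121/0.993 = 0.415 m.
Froude number Fr = V/√(g·D_h) = 1.383/√(9.81×0.415) = 0.685, which is less than 1, so the flow is subcritical.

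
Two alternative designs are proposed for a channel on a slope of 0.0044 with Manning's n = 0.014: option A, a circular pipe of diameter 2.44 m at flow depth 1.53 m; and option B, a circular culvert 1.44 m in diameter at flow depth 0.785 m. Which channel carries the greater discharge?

channel A

Channel A: For a circular section of diameter D = 2.44 m at depth y = 1.53 m, the central angle is θ = 2 arccos(1 − 2y/D) = 3.655 rad. Then A = (D²/8)(θ − sin θ) = 3.086 m² and P = Dθ/2 = 4.46 m. Hydraulic radius R = A/P = 3.086/4.46 = 0.692 m. Q_A = (1/0.014)·3.086·0.692^(2/3)·√0.0044 = 11.44 m³/s.
Channel B: For a circular section of diameter D = 1.44 m at depth y = 0.785 m, the central angle is θ = 2 arccos(1 − 2y/D) = 3.322 rad. Then A = (D²/8)(θ − sin θ) = 0.9078 m² and P = Dθ/2 = 2.392 m. Hydraulic radius R = A/P = 0.9078/2.392 = 0.3795 m. Q_B = (1/0.014)·0.9078·0.3795^(2/3)·√0.0044 = 2.254 m³/s.
Q_A = 11.44 m³/s vs Q_B = 2.254 m³/s, so channel A carries more.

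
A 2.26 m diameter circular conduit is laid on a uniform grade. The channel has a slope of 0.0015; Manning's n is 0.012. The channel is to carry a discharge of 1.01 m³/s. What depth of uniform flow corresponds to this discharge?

Manning's equation rearranged: A R^(2/3) = nQ / (1·√S) = 0.012 × 1.01 / (√0.0015) = 0.3129.
Trying y = 0.626 m: A R^(2/3) = 0.4596 — high.
Trying y = 0.437 m: A R^(2/3) = 0.2242 — low.
Trying y = 0.516 m: A R^(2/3) = 0.3135 — matches.

y_n = 0.516 m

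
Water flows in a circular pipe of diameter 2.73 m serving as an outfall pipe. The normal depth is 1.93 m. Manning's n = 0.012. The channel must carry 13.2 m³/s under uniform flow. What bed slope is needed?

For a circular section of diameter D = 2.73 m at depth y = 1.93 m, the central angle is θ = 2 arccos(1 − 2y/D) = 3.995 rad. Then A = (D²/8)(θ − sin θ) = 4.424 m² and P = Dθ/2 = 5.453 m.
Hydraulic radius R = A/P = 4.424/5.453 = 0.8112 m.
From Manning's equation, S = [nQ / (1 A R^(2/3))]² = [0.012 × 13.2 / (1 × 4.424 × 0.8112^(2/3))]² = 0.00169.

S = 0.00169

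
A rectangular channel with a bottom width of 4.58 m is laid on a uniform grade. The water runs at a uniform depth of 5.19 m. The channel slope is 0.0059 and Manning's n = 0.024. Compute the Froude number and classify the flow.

subcritical

Flow area A = b·y = 4.58 × 5.19 = 23.77 m². Wetted perimeter P = b + 2y = 4.58 + 2×5.19 = 14.96 m.
Hydraulic radius R = A/P = 23.77/14.96 = 1.589 m.
V = (1/n) R^(2/3) √S = (1/0.024) × 1.589^(2/3) × √0.0059 = 4.358 m/s. Hydraulic depth D_h = A/T = 23.77/4.58 = 5.19 m.
Froude number Fr = V/√(g·D_h) = 4.358/√(9.81×5.19) = 0.611, which is less than 1, so the flow is subcritical.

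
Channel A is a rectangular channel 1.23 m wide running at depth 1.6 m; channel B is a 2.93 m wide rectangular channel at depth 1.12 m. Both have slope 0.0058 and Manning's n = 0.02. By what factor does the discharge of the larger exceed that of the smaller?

Channel A: Flow area A = b·y = 1.23 × 1.6 = 1.968 m². Wetted perimeter P = b + 2y = 1.23 + 2×1.6 = 4.43 m. Hydraulic radius R = A/P = 1.968/4.43 = 0.4442 m. Q_A = (1/0.02)·1.968·0.4442^(2/3)·√0.0058 = 4.363 m³/s.
Channel B: Flow area A = b·y = 2.93 × 1.12 = 3.282 m². Wetted perimeter P = b + 2y = 2.93 + 2×1.12 = 5.17 m. Hydraulic radius R = A/P = 3.282/5.17 = 0.6347 m. Q_B = (1/0.02)·3.282·0.6347^(2/3)·√0.0058 = 9.229 m³/s.
The larger discharge is 9.229 m³/s and the smaller is 4.363 m³/s; the ratio is 2.12.

2.12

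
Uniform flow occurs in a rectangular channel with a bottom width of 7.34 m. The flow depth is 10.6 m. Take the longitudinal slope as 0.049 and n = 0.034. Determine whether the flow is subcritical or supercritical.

Flow area A = b·y = 7.34 × 10.6 = 77.8 m². Wetted perimeter P = b + 2y = 7.34 + 2×10.6 = 28.54 m.
Hydraulic radius R = A/P = 77.8/28.54 = 2.726 m.
V = (1/n) R^(2/3) √S = (1/0.034) × 2.726^(2/3) × √0.049 = 12.71 m/s. Hydraulic depth D_h = A/T = 77.8/7.34 = 10.6 m.
Froude number Fr = V/√(g·D_h) = 12.71/√(9.81×10.6) = 1.25, which is greater than 1, so the flow is supercritical.

supercritical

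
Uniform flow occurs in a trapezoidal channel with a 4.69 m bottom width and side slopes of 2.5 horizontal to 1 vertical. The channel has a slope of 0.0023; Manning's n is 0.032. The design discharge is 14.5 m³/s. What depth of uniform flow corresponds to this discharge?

Manning's equation rearranged: A R^(2/3) = nQ / (1·√S) = 0.032 × 14.5 / (√0.0023) = 9.675.
Try y = 0.989 m: A R^(2/3) = 5.623 — too small.
Try y = 1.67 m: A R^(2/3) = 15.6 — too large.
Try y = 1.31 m: A R^(2/3) = 9.643 — ≈ 9.675.

y_n = 1.31 m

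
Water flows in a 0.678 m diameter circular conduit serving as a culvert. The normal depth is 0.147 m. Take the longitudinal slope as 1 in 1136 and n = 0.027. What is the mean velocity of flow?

V = 0.217 m/s

For a circular section of diameter D = 0.678 m at depth y = 0.147 m, the central angle is θ = 2 arccos(1 − 2y/D) = 1.937 rad. Then A = (D²/8)(θ − sin θ) = 0.05768 m² and P = Dθ/2 = 0.6568 m.
Hydraulic radius R = A/P = 0.05768/0.6568 = 0.08783 m.
From Manning's equation, V = (1/n) R^(2/3) S^(1/2) = (1/0.027) × 0.08783^(2/3) × 0.0008803^(1/2) = 0.217 m/s.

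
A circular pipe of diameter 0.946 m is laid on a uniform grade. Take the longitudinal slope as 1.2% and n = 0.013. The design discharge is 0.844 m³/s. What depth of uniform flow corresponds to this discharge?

y_n = 0.4 m

Manning's equation rearranged: A R^(2/3) = nQ / (1·√S) = 0.013 × 0.844 / (√0.012) = 0.1002.
Try y = 0.339 m: A R^(2/3) = 0.07388 — short.
Try y = 0.51 m: A R^(2/3) = 0.1524 — over.
Try y = 0.4 m: A R^(2/3) = 0.1002 — ≈ 0.1002.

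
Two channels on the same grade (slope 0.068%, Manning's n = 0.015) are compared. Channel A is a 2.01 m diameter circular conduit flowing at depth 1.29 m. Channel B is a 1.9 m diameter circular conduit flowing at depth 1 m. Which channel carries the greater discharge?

channel A

Channel A: For a circular section of diameter D = 2.01 m at depth y = 1.29 m, the central angle is θ = 2 arccos(1 − 2y/D) = 3.717 rad. Then A = (D²/8)(θ − sin θ) = 2.152 m² and P = Dθ/2 = 3.735 m. Hydraulic radius R = A/P = 2.152/3.735 = 0.576 m. Q_A = (1/0.015)·2.152·0.576^(2/3)·√0.00068 = 2.59 m³/s.
Channel B: For a circular section of diameter D = 1.9 m at depth y = 1 m, the central angle is θ = 2 arccos(1 − 2y/D) = 3.247 rad. Then A = (D²/8)(θ − sin θ) = 1.513 m² and P = Dθ/2 = 3.085 m. Hydraulic radius R = A/P = 1.513/3.085 = 0.4904 m. Q_B = (1/0.015)·1.513·0.4904^(2/3)·√0.00068 = 1.635 m³/s.
Q_A = 2.59 m³/s vs Q_B = 1.635 m³/s, so channel A carries more.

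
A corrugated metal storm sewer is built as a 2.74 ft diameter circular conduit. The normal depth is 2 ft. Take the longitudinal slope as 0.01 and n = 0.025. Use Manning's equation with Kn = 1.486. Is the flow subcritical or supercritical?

For a circular section of diameter D = 2.74 ft at depth y = 2 ft, the central angle is θ = 2 arccos(1 − 2y/D) = 4.097 rad. Then A = (D²/8)(θ − sin θ) = 4.611 ft² and P = Dθ/2 = 5.613 ft.
Hydraulic radius R = A/P = 4.611/5.613 = 0.8215 ft.
V = (1.486/n) R^(2/3) √S = (1.486/0.025) × 0.8215^(2/3) × √0.01 = 5.214 ft/s. Hydraulic depth D_h = A/T = 4.611/2.433 = 1.895 ft.
Froude number Fr = V/√(g·D_h) = 5.214/√(32.2×1.895) = 0.667, which is less than 1, so the flow is subcritical.

subcritical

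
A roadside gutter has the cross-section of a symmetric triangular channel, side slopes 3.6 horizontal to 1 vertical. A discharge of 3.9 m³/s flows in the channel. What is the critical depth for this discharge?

At critical depth, Q² T / (g A³) = 1, i.e. A³/T = Q²/g = 3.9²/9.81 = 1.55.
Try y = 0.655 m: A³/T = 0.7812 — low.
Try y = 0.848 m: A³/T = 2.842 — high.
Try y = 0.751 m: A³/T = 1.548 — matches.

y_c = 0.751 m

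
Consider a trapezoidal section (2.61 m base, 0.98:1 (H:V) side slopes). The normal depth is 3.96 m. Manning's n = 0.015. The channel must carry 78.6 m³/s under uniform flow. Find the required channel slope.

S = 0.000909

With bottom width b = 2.61 m and side slope z = 0.98: A = (b + zy)y = (2.61 + 0.98×3.96)×3.96 = 25.7 m²; P = b + 2y√(1+z²) = 2.61 + 2×3.96×1.4 = 13.7 m.
Hydraulic radius R = A/P = 25.7/13.7 = 1.876 m.
From Manning's equation, S = [nQ / (1 A R^(2/3))]² = [0.015 × 78.6 / (1 × 25.7 × 1.876^(2/3))]² = 0.000909.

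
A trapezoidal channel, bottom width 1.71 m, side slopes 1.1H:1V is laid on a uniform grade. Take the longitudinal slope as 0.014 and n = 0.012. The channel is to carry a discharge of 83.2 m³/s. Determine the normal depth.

y_n = 2.06 m

Manning's equation rearranged: A R^(2/3) = nQ / (1·√S) = 0.012 × 83.2 / (√0.014) = 8.438.
Try y = 2.57 m: A R^(2/3) = 13.51 — too large.
Try y = 2.06 m: A R^(2/3) = 8.437 — matches.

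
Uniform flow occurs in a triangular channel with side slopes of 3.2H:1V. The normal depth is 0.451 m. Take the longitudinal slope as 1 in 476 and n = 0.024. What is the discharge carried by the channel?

For a triangular section with side slope z = 3.2: A = zy² = 3.2×0.451² = 0.6509 m²; P = 2y√(1+z²) = 2×0.451×3.353 = 3.024 m.
Hydraulic radius R = A/P = 0.6509/3.024 = 0.2152 m.
Manning's equation: Q = (1/n) A R^(2/3) S^(1/2) = (1/0.024) × 0.6509 × 0.2152^(2/3) × 0.002101^(1/2) = 0.446 m³/s.

Q = 0.446 m³/s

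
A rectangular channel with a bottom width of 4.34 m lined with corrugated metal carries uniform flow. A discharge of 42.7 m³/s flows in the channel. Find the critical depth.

For a rectangular channel, critical depth y_c = (q²/g)^(1/3) where q = Q/b = 42.7/4.34 = 9.839 m²/s.
So y_c = (9.839²/9.81)^(1/3) = 2.14 m.

y_c = 2.14 m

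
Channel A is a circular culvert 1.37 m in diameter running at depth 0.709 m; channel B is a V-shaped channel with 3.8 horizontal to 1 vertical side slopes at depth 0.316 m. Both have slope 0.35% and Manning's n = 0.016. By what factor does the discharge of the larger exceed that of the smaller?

3.53

Channel A: For a circular section of diameter D = 1.37 m at depth y = 0.709 m, the central angle is θ = 2 arccos(1 − 2y/D) = 3.212 rad. Then A = (D²/8)(θ − sin θ) = 0.7699 m² and P = Dθ/2 = 2.2 m. Hydraulic radius R = A/P = 0.7699/2.2 = 0.35 m. Q_A = (1/0.016)·0.7699·0.35^(2/3)·√0.0035 = 1.414 m³/s.
Channel B: For a triangular section with side slope z = 3.8: A = zy² = 3.8×0.316² = 0.3795 m²; P = 2y√(1+z²) = 2×0.316×3.929 = 2.483 m. Hydraulic radius R = A/P = 0.3795/2.483 = 0.1528 m. Q_B = (1/0.016)·0.3795·0.1528^(2/3)·√0.0035 = 0.401 m³/s.
The larger discharge is 1.414 m³/s and the smaller is 0.401 m³/s; the ratio is 3.53.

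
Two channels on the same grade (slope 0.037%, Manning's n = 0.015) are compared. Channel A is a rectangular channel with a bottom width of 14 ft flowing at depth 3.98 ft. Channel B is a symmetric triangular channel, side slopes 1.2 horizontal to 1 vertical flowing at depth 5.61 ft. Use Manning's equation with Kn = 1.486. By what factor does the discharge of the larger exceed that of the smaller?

1.65

Channel A: Flow area A = b·y = 14 × 3.98 = 55.72 ft². Wetted perimeter P = b + 2y = 14 + 2×3.98 = 21.96 ft. Hydraulic radius R = A/P = 55.72/21.96 = 2.537 ft. Q_A = (1.486/0.015)·55.72·2.537^(2/3)·√0.00037 = 197.5 ft³/s.
Channel B: For a triangular section with side slope z = 1.2: A = zy² = 1.2×5.61² = 37.77 ft²; P = 2y√(1+z²) = 2×5.61×1.562 = 17.53 ft. Hydraulic radius R = A/P = 37.77/17.53 = 2.155 ft. Q_B = (1.486/0.015)·37.77·2.155^(2/3)·√0.00037 = 120.1 ft³/s.
The larger discharge is 197.5 ft³/s and the smaller is 120.1 ft³/s; the ratio is 1.65.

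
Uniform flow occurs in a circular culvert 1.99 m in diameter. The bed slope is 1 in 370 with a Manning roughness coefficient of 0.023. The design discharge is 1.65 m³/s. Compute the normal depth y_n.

y_n = 0.843 m

Manning's equation rearranged: A R^(2/3) = nQ / (1·√S) = 0.023 × 1.65 / (√0.002703) = 0.73.
At y = 1.03 m: A R^(2/3) = 1.035 — over.
At y = 0.843 m: A R^(2/3) = 0.7303 — ≈ 0.73.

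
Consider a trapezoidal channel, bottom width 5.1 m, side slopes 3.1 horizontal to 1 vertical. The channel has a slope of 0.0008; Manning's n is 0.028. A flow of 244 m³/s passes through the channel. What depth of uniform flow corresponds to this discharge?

y_n = 5.4 m

Manning's equation rearranged: A R^(2/3) = nQ / (1·√S) = 0.028 × 244 / (√0.0008) = 241.5.
Try y = 4.64 m: A R^(2/3) = 169.1 — short.
Try y = 6.21 m: A R^(2/3) = 336.5 — over.
Try y = 5.4 m: A R^(2/3) = 241.4 — ≈ 241.5.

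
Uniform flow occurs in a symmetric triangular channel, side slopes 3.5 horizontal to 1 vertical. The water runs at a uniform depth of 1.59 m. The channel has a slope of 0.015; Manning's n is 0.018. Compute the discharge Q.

Q = 50.3 m³/s

For a triangular section with side slope z = 3.5: A = zy² = 3.5×1.59² = 8.848 m²; P = 2y√(1+z²) = 2×1.59×3.64 = 11.58 m.
Hydraulic radius R = A/P = 8.848/11.58 = 0.7644 m.
Manning's equation: Q = (1/n) A R^(2/3) S^(1/2) = (1/0.018) × 8.848 × 0.7644^(2/3) × 0.015^(1/2) = 50.3 m³/s.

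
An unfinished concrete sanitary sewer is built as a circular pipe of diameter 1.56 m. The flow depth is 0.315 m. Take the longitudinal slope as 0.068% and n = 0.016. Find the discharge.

Q = 0.148 m³/s

For a circular section of diameter D = 1.56 m at depth y = 0.315 m, the central angle is θ = 2 arccos(1 − 2y/D) = 1.864 rad. Then A = (D²/8)(θ − sin θ) = 0.2759 m² and P = Dθ/2 = 1.454 m.
Hydraulic radius R = A/P = 0.2759/1.454 = 0.1897 m.
Manning's equation: Q = (1/n) A R^(2/3) S^(1/2) = (1/0.016) × 0.2759 × 0.1897^(2/3) × 0.00068^(1/2) = 0.148 m³/s.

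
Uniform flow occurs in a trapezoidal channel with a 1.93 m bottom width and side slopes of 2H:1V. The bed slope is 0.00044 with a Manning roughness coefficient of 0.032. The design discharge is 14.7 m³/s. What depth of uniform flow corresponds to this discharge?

y_n = 2.58 m

Manning's equation rearranged: A R^(2/3) = nQ / (1·√S) = 0.032 × 14.7 / (√0.00044) = 22.43.
Trying y = 3.28 m: A R^(2/3) = 39.32 — high.
Trying y = 1.91 m: A R^(2/3) = 11.34 — low.
Trying y = 2.58 m: A R^(2/3) = 22.43 — ≈ 22.43.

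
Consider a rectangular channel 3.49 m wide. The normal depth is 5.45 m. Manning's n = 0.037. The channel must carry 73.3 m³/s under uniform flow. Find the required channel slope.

Flow area A = b·y = 3.49 × 5.45 = 19.02 m². Wetted perimeter P = b + 2y = 3.49 + 2×5.45 = 14.39 m.
Hydraulic radius R = A/P = 19.02/14.39 = 1.322 m.
From Manning's equation, S = [nQ / (1 A R^(2/3))]² = [0.037 × 73.3 / (1 × 19.02 × 1.322^(2/3))]² = 0.014.

S = 0.014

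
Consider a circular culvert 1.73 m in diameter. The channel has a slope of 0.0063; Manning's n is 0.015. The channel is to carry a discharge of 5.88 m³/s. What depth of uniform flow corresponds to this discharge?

Manning's equation rearranged: A R^(2/3) = nQ / (1·√S) = 0.015 × 5.88 / (√0.0063) = 1.111.
Trying y = 0.875 m: A R^(2/3) = 0.6854 — too small.
Trying y = 1.2 m: A R^(2/3) = 1.112 — close enough.

y_n = 1.2 m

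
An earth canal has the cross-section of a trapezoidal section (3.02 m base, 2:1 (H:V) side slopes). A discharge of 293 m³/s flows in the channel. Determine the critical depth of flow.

y_c = 4.66 m

At critical depth, Q² T / (g A³) = 1, i.e. A³/T = Q²/g = 293²/9.81 = 8751.
Try y = 3.85 m: A³/T = 3817 — too small.
Try y = 5.22 m: A³/T = 14510 — too large.
Try y = 4.66 m: A³/T = 8779 — ≈ 8751.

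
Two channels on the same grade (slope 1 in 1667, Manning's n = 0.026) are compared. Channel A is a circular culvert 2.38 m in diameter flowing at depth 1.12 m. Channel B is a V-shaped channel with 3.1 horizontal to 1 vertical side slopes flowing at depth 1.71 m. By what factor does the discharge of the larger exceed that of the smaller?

Channel A: For a circular section of diameter D = 2.38 m at depth y = 1.12 m, the central angle is θ = 2 arccos(1 − 2y/D) = 3.024 rad. Then A = (D²/8)(θ − sin θ) = 2.058 m² and P = Dθ/2 = 3.598 m. Hydraulic radius R = A/P = 2.058/3.598 = 0.5719 m. Q_A = (1/0.026)·2.058·0.5719^(2/3)·√0.0005999 = 1.336 m³/s.
Channel B: For a triangular section with side slope z = 3.1: A = zy² = 3.1×1.71² = 9.065 m²; P = 2y√(1+z²) = 2×1.71×3.257 = 11.14 m. Hydraulic radius R = A/P = 9.065/11.14 = 0.8137 m. Q_B = (1/0.026)·9.065·0.8137^(2/3)·√0.0005999 = 7.443 m³/s.
The larger discharge is 7.443 m³/s and the smaller is 1.336 m³/s; the ratio is 5.57.

5.57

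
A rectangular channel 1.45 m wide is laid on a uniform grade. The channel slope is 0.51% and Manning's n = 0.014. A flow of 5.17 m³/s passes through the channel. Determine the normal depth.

Manning's equation rearranged: A R^(2/3) = nQ / (1·√S) = 0.014 × 5.17 / (√0.0051) = 1.014.
Trying y = 0.864 m: A R^(2/3) = 0.6735 — too small.
Trying y = 1.49 m: A R^(2/3) = 1.339 — too large.
Trying y = 1.19 m: A R^(2/3) = 1.014 — ≈ 1.014.

y_n = 1.19 m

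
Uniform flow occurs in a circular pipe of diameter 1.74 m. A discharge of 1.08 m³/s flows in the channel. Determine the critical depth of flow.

y_c = 0.505 m

At critical depth, Q² T / (g A³) = 1, i.e. A³/T = Q²/g = 1.08²/9.81 = 0.1189.
Trying y = 0.567 m: A³/T = 0.1865 — over.
Trying y = 0.351 m: A³/T = 0.02883 — short.
Trying y = 0.505 m: A³/T = 0.1191 — matches.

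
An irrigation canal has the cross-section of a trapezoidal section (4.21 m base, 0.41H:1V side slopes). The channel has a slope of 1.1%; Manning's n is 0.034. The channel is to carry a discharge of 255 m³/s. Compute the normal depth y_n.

Manning's equation rearranged: A R^(2/3) = nQ / (1·√S) = 0.034 × 255 / (√0.011) = 82.67.
At y = 4.84 m: A R^(2/3) = 48.28 — too small.
At y = 8 m: A R^(2/3) = 118.7 — too large.
At y = 6.57 m: A R^(2/3) = 82.73 — close enough.

y_n = 6.57 m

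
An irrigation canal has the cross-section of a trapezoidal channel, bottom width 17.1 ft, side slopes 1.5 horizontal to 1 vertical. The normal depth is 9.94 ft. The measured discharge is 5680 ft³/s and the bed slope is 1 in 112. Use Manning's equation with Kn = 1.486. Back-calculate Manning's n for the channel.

n = 0.026

With bottom width b = 17.1 ft and side slope z = 1.5: A = (b + zy)y = (17.1 + 1.5×9.94)×9.94 = 318.2 ft²; P = b + 2y√(1+z²) = 17.1 + 2×9.94×1.803 = 52.94 ft.
Hydraulic radius R = A/P = 318.2/52.94 = 6.01 ft.
Rearranging Manning's equation: n = (1.486/Q) A R^(2/3) S^(1/2) = (1.486/5680) × 318.2 × 6.01^(2/3) × √0.008929 = 0.026.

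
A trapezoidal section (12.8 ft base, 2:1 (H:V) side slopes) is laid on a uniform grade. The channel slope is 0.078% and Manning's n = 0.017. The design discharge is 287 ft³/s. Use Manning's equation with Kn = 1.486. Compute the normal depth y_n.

Manning's equation rearranged: A R^(2/3) = nQ / (1.486·√S) = 0.017 × 287 / (1.486 × √0.00078) = 117.6.
Try y = 4 ft: A R^(2/3) = 161.8 — too large.
Try y = 2.83 ft: A R^(2/3) = 84.37 — too small.
Try y = 3.38 ft: A R^(2/3) = 117.5 — close enough.

y_n = 3.38 ft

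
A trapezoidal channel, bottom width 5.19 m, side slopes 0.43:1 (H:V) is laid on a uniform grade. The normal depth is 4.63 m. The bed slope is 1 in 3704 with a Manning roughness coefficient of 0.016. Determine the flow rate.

Q = 57.4 m³/s

With bottom width b = 5.19 m and side slope z = 0.43: A = (b + zy)y = (5.19 + 0.43×4.63)×4.63 = 33.25 m²; P = b + 2y√(1+z²) = 5.19 + 2×4.63×1.089 = 15.27 m.
Hydraulic radius R = A/P = 33.25/15.27 = 2.177 m.
Manning's equation: Q = (1/n) A R^(2/3) S^(1/2) = (1/0.016) × 33.25 × 2.177^(2/3) × 0.00027^(1/2) = 57.4 m³/s.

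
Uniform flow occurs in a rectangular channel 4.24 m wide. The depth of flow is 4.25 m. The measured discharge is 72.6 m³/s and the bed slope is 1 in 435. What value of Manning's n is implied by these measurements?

Flow area A = b·y = 4.24 × 4.25 = 18.02 m². Wetted perimeter P = b + 2y = 4.24 + 2×4.25 = 12.74 m.
Hydraulic radius R = A/P = 18.02/12.74 = 1.414 m.
Rearranging Manning's equation: n = (1/Q) A R^(2/3) S^(1/2) = (1/72.6) × 18.02 × 1.414^(2/3) × √0.002299 = 0.015.

n = 0.015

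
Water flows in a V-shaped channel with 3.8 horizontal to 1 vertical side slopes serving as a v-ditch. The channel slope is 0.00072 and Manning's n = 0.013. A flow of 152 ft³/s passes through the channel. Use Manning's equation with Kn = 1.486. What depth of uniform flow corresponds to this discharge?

Manning's equation rearranged: A R^(2/3) = nQ / (1.486·√S) = 0.013 × 152 / (1.486 × √0.00072) = 49.56.
Try y = 2.27 ft: A R^(2/3) = 20.84 — too small.
Try y = 3.81 ft: A R^(2/3) = 82.9 — too large.
Try y = 3.14 ft: A R^(2/3) = 49.49 — close enough.

y_n = 3.14 ft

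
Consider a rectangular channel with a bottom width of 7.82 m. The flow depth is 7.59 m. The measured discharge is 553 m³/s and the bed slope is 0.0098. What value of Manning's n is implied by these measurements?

n = 0.02

Flow area A = b·y = 7.82 × 7.59 = 59.35 m². Wetted perimeter P = b + 2y = 7.82 + 2×7.59 = 23 m.
Hydraulic radius R = A/P = 59.35/23 = 2.581 m.
Rearranging Manning's equation: n = (1/Q) A R^(2/3) S^(1/2) = (1/553) × 59.35 × 2.581^(2/3) × √0.0098 = 0.02.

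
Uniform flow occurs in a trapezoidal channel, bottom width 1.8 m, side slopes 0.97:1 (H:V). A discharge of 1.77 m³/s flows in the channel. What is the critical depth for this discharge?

y_c = 0.426 m

At critical depth, Q² T / (g A³) = 1, i.e. A³/T = Q²/g = 1.77²/9.81 = 0.3194.
At y = 0.34 m: A³/T = 0.1544 — short.
At y = 0.54 m: A³/T = 0.6939 — over.
At y = 0.426 m: A³/T = 0.3191 — close enough.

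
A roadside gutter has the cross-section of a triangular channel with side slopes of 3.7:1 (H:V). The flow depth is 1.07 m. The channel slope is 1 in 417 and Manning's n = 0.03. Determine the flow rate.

For a triangular section with side slope z = 3.7: A = zy² = 3.7×1.07² = 4.236 m²; P = 2y√(1+z²) = 2×1.07×3.833 = 8.202 m.
Hydraulic radius R = A/P = 4.236/8.202 = 0.5165 m.
Manning's equation: Q = (1/n) A R^(2/3) S^(1/2) = (1/0.03) × 4.236 × 0.5165^(2/3) × 0.002398^(1/2) = 4.45 m³/s.

Q = 4.45 m³/s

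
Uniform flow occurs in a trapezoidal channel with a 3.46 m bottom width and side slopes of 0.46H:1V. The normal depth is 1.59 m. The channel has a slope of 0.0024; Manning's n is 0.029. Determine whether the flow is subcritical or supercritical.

With bottom width b = 3.46 m and side slope z = 0.46: A = (b + zy)y = (3.46 + 0.46×1.59)×1.59 = 6.664 m²; P = b + 2y√(1+z²) = 3.46 + 2×1.59×1.101 = 6.96 m.
Hydraulic radius R = A/P = 6.664/6.96 = 0.9575 m.
V = (1/n) R^(2/3) √S = (1/0.029) × 0.9575^(2/3) × √0.0024 = 1.641 m/s. Hydraulic depth D_h = A/T = 6.664/4.923 = 1.354 m.
Froude number Fr = V/√(g·D_h) = 1.641/√(9.81×1.354) = 0.45, which is less than 1, so the flow is subcritical.

subcritical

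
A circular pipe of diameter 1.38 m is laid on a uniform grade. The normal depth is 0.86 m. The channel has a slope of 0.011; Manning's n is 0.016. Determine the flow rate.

For a circular section of diameter D = 1.38 m at depth y = 0.86 m, the central angle is θ = 2 arccos(1 − 2y/D) = 3.639 rad. Then A = (D²/8)(θ − sin θ) = 0.9801 m² and P = Dθ/2 = 2.511 m.
Hydraulic radius R = A/P = 0.9801/2.511 = 0.3903 m.
Manning's equation: Q = (1/n) A R^(2/3) S^(1/2) = (1/0.016) × 0.9801 × 0.3903^(2/3) × 0.011^(1/2) = 3.43 m³/s.

Q = 3.43 m³/s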